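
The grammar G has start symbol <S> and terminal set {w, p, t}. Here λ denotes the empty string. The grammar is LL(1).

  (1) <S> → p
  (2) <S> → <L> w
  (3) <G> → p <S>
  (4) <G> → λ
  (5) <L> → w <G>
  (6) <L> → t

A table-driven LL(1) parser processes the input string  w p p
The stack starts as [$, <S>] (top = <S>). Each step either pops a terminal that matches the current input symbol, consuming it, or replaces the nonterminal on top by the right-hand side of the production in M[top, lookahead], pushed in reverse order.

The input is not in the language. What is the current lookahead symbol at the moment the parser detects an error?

step 1: stack=$ <S>  input=w p p $  — expand <S> → <L> w
step 2: stack=$ w <L>  input=w p p $  — expand <L> → w <G>
step 3: stack=$ w <G> w  input=w p p $  — match w
step 4: stack=$ w <G>  input=p p $  — expand <G> → p <S>
step 5: stack=$ w <S> p  input=p p $  — match p
step 6: stack=$ w <S>  input=p $  — expand <S> → p
step 7: stack=$ w p  input=p $  — match p
step 8: stack=$ w  input=$  — error: top is terminal w but lookahead is $

$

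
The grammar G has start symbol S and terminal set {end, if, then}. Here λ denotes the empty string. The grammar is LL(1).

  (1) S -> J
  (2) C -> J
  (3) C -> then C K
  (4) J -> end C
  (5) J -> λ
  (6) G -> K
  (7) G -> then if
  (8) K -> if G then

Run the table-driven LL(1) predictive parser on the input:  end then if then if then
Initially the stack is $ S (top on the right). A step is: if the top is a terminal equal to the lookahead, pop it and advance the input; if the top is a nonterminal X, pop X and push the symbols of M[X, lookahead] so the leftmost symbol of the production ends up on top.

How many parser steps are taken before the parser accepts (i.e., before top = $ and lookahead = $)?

      Stack           Input                       Action
   1  $ S             end then if then if then $  expand S -> J
   2  $ J             end then if then if then $  expand J -> end C
   3  $ C end         end then if then if then $  match end
   4  $ C             then if then if then $      expand C -> then C K
   5  $ K C then      then if then if then $      match then
   6  $ K C           if then if then $           expand C -> J
   7  $ K J           if then if then $           expand J -> λ
   8  $ K             if then if then $           expand K -> if G then
   9  $ then G if     if then if then $           match if
  10  $ then G        then if then $              expand G -> then if
  11  $ then if then  then if then $              match then
  12  $ then if       if then $                   match if
  13  $ then          then $                      match then
Accept reached after 13 steps.

13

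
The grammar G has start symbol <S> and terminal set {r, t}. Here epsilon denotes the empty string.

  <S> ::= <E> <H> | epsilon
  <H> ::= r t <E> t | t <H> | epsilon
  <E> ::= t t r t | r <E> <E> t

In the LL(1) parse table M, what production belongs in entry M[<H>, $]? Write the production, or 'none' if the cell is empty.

FIRST(<H>) = {epsilon, r, t}
FIRST(<E>) = {r, t}
FIRST(<S>) = {epsilon, r, t}  (via <E> <H>)
FOLLOW(<S>) includes $ since <S> is the start symbol.
FOLLOW(<S>): <S> appears on no right-hand side. Thus FOLLOW(<S>) = {$}.
FOLLOW(<H>): in <S>::=<E> <H>, the suffix after <H> is empty, so FOLLOW(<H>) ⊇ FOLLOW(<S>) = {$}; in <H>::=t <H>, the suffix after <H> is empty (adds nothing new). Thus FOLLOW(<H>) = {$}.
For <H> ::= r t <E> t: FIRST(r t <E> t) = {r}, so it goes in M[<H>, t] for t ∈ {r}.
For <H> ::= t <H>: FIRST(t <H>) = {t}, so it goes in M[<H>, t] for t ∈ {t}.
For <H> ::= epsilon: FIRST(epsilon) = {epsilon}, so it goes in M[<H>, t] for t ∈ {}; since epsilon ∈ FIRST, also for every t ∈ FOLLOW(<H>) = {$}.

<H> ::= epsilon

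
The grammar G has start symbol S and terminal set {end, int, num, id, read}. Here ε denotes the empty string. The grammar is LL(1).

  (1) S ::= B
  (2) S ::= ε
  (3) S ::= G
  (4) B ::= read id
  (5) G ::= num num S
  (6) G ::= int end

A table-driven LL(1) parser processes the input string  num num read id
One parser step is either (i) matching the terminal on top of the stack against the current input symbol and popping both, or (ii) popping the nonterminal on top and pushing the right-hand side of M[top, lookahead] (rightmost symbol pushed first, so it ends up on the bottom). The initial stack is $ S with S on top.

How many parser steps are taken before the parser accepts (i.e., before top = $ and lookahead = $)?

     Stack        Input              Action
  1  $ S          num num read id $  expand S ::= G
  2  $ G          num num read id $  expand G ::= num num S
  3  $ S num num  num num read id $  match num
  4  $ S num      num read id $      match num
  5  $ S          read id $          expand S ::= B
  6  $ B          read id $          expand B ::= read id
  7  $ id read    read id $          match read
  8  $ id         id $               match id
Accept reached after 8 steps.

8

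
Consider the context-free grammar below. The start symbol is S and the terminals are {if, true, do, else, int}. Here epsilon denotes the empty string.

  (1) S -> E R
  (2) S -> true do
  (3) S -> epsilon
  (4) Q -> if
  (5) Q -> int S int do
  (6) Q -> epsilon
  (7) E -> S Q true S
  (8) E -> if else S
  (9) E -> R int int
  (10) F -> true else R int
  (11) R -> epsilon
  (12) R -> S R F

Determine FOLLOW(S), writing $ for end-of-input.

{$, if, int, true}

FIRST(Q) = {epsilon, if, int}
FIRST(F) = {true}
FIRST(S) = {epsilon, if, int, true}  (via E R)
FIRST(R) = {epsilon, if, int, true}  (via S R F)
FIRST(E) = {if, int, true}  (via S Q true S, R int int)
FOLLOW(S) includes $ since S is the start symbol.
FOLLOW(Q): in E->S Q true S, Q is followed by true S with FIRST {true}. Thus FOLLOW(Q) = {true}.
FOLLOW(S): in Q->int S int do, S is followed by int do with FIRST {int}; in E->S Q true S (occurrence 1), S is followed by Q true S with FIRST {if, int, true}; in E->S Q true S (occurrence 2), the suffix after S is empty, so FOLLOW(S) ⊇ FOLLOW(E) = {$, if, int, true}; in E->if else S, the suffix after S is empty, so FOLLOW(S) ⊇ FOLLOW(E) = {$, if, int, true}; in R->S R F, S is followed by R F with FIRST {if, int, true}. Thus FOLLOW(S) = {$, if, int, true}.
FOLLOW(E): in S->E R, E is followed by R with FIRST {epsilon, if, int, true}; in S->E R, the suffix after E is nullable, so FOLLOW(E) ⊇ FOLLOW(S) = {$, if, int, true}. Thus FOLLOW(E) = {$, if, int, true}.
FOLLOW(R): in S->E R, the suffix after R is empty, so FOLLOW(R) ⊇ FOLLOW(S) = {$, if, int, true}; in E->R int int, R is followed by int int with FIRST {int}; in F->true else R int, R is followed by int with FIRST {int}; in R->S R F, R is followed by F with FIRST {true}. Thus FOLLOW(R) = {$, if, int, true}.
FOLLOW(F): in R->S R F, the suffix after F is empty, so FOLLOW(F) ⊇ FOLLOW(R) = {$, if, int, true}. Thus FOLLOW(F) = {$, if, int, true}.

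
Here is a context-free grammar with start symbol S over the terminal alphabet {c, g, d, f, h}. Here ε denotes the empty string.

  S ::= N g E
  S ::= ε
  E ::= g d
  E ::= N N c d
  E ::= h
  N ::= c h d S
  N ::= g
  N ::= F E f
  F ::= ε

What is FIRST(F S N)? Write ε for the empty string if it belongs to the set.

FIRST(F) = {ε}
FIRST(S) = {ε, c, g, h}  (via N g E)
FIRST(E) = {c, g, h}  (via N N c d)
FIRST(N) = {c, g, h}  (via F E f)
FIRST(F S N): take FIRST of each symbol in turn, carrying on past any symbol whose FIRST contains ε; result {c, g, h}.

{c, g, h}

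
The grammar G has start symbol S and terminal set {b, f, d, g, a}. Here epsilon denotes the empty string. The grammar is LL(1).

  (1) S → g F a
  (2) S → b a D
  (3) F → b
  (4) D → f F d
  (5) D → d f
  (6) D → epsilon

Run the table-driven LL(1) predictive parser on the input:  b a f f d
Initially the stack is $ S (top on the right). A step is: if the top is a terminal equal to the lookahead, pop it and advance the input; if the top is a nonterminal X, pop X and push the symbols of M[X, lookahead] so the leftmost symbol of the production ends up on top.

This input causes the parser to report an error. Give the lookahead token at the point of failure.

step 1: stack=$ S  input=b a f f d $  — expand S → b a D
step 2: stack=$ D a b  input=b a f f d $  — match b
step 3: stack=$ D a  input=a f f d $  — match a
step 4: stack=$ D  input=f f d $  — expand D → f F d
step 5: stack=$ d F f  input=f f d $  — match f
step 6: stack=$ d F  input=f d $  — error: M[F, f] is empty

f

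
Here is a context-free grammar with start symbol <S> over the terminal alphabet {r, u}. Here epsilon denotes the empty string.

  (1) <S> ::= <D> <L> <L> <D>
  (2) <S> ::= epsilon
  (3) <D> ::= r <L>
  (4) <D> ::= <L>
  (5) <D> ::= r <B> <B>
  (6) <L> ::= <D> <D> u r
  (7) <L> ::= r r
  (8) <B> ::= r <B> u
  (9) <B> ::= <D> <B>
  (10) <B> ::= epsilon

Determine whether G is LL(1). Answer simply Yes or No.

FIRST(<S>) = {epsilon, r}
FIRST(<D>) = {r}
FIRST(<L>) = {r}
FIRST(<B>) = {epsilon, r}
FOLLOW(<S>) = {$}
FOLLOW(<D>) = {$, r, u}
FOLLOW(<L>) = {$, r, u}
FOLLOW(<B>) = {$, r, u}
Cell M[<B>, r] receives both <B> ::= r <B> u and <B> ::= <D> <B> and <B> ::= epsilon — the grammar is not LL(1).

No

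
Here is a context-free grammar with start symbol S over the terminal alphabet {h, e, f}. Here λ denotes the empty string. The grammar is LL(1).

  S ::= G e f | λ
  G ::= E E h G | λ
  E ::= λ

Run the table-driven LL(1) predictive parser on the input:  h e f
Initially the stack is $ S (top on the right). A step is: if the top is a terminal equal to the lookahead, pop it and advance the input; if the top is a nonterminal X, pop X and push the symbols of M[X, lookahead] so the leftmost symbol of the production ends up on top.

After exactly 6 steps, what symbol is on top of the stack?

     Stack          Input    Action
  1  $ S            h e f $  expand S ::= G e f
  2  $ f e G        h e f $  expand G ::= E E h G
  3  $ f e G h E E  h e f $  expand E ::= λ
  4  $ f e G h E    h e f $  expand E ::= λ
  5  $ f e G h      h e f $  match h
  6  $ f e G        e f $    expand G ::= λ
Stack after step 6: $ f e (top = e).

e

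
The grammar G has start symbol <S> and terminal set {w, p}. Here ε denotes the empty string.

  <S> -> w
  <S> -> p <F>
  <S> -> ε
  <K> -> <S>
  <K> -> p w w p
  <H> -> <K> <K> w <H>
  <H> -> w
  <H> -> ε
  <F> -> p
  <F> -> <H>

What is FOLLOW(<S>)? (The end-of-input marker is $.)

{$, p, w}

FIRST(<S>): from <S>->w we get {w}; from <S>->p <F> we get {p}; from <S>->ε we get {ε}. So FIRST(<S>) = {ε, p, w}.
FIRST(<K>): from <K>-><S> we get {ε, p, w}; from <K>->p w w p we get {p}. So FIRST(<K>) = {ε, p, w}.
FIRST(<H>): from <H>-><K> <K> w <H> we get {p, w}; from <H>->w we get {w}; from <H>->ε we get {ε}. So FIRST(<H>) = {ε, p, w}.
FIRST(<F>): from <F>->p we get {p}; from <F>-><H> we get {ε, p, w}. So FIRST(<F>) = {ε, p, w}.
FOLLOW(<S>) includes $ since <S> is the start symbol.
FOLLOW(<K>): in <H>-><K> <K> w <H> (occurrence 1), <K> is followed by <K> w <H> with FIRST {p, w}; in <H>-><K> <K> w <H> (occurrence 2), <K> is followed by w <H> with FIRST {w}. Thus FOLLOW(<K>) = {p, w}.
FOLLOW(<S>): in <K>-><S>, the suffix after <S> is empty, so FOLLOW(<S>) ⊇ FOLLOW(<K>) = {p, w}. Thus FOLLOW(<S>) = {$, p, w}.
FOLLOW(<F>): in <S>->p <F>, the suffix after <F> is empty, so FOLLOW(<F>) ⊇ FOLLOW(<S>) = {$, p, w}. Thus FOLLOW(<F>) = {$, p, w}.
FOLLOW(<H>): in <H>-><K> <K> w <H>, the suffix after <H> is empty (adds nothing new); in <F>-><H>, the suffix after <H> is empty, so FOLLOW(<H>) ⊇ FOLLOW(<F>) = {$, p, w}. Thus FOLLOW(<H>) = {$, p, w}.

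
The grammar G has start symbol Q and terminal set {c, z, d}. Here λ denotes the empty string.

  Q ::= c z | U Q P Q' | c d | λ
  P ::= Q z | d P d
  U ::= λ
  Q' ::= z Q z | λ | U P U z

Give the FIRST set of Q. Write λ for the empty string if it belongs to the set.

FIRST(U): from U::=λ we get {λ}. So FIRST(U) = {λ}.
FIRST(Q): from Q::=c z we get {c}; from Q::=U Q P Q' we get {c, d, z}; from Q::=c d we get {c}; from Q::=λ we get {λ}. So FIRST(Q) = {λ, c, d, z}.
FIRST(P): from P::=Q z we get {c, d, z}; from P::=d P d we get {d}. So FIRST(P) = {c, d, z}.
FIRST(Q'): from Q'::=z Q z we get {z}; from Q'::=λ we get {λ}; from Q'::=U P U z we get {c, d, z}. So FIRST(Q') = {λ, c, d, z}.

{λ, c, d, z}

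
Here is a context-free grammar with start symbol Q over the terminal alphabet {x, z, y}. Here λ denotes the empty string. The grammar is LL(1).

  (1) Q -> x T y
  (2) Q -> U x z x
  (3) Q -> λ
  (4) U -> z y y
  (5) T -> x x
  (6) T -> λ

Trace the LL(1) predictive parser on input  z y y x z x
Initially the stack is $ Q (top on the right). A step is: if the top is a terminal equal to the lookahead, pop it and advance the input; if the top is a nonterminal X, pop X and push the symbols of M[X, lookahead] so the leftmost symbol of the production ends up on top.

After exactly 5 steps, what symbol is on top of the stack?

step 1: stack=$ Q  input=z y y x z x $  — expand Q -> U x z x
step 2: stack=$ x z x U  input=z y y x z x $  — expand U -> z y y
step 3: stack=$ x z x y y z  input=z y y x z x $  — match z
step 4: stack=$ x z x y y  input=y y x z x $  — match y
step 5: stack=$ x z x y  input=y x z x $  — match y
Stack after step 5: $ x z x (top = x).

x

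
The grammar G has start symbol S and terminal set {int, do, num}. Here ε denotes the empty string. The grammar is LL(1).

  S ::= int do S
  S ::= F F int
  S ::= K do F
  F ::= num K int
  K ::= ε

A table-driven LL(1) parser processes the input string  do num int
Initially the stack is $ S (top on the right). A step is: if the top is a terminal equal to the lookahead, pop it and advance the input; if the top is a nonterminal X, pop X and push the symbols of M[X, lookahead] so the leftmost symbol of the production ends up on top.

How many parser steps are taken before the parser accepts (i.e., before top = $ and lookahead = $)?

7

step 1: stack=$ S  input=do num int $  — expand S ::= K do F
step 2: stack=$ F do K  input=do num int $  — expand K ::= ε
step 3: stack=$ F do  input=do num int $  — match do
step 4: stack=$ F  input=num int $  — expand F ::= num K int
step 5: stack=$ int K num  input=num int $  — match num
step 6: stack=$ int K  input=int $  — expand K ::= ε
step 7: stack=$ int  input=int $  — match int
Accept reached after 7 steps.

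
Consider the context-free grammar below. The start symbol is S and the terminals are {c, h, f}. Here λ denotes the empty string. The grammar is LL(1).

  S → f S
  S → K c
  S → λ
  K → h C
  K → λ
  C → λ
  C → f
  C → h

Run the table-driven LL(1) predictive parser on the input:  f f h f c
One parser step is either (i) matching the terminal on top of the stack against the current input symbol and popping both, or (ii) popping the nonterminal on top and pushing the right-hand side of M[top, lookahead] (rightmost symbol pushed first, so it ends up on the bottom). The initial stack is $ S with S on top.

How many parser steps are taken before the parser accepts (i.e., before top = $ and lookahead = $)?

10

step 1: stack=$ S  input=f f h f c $  — expand S → f S
step 2: stack=$ S f  input=f f h f c $  — match f
step 3: stack=$ S  input=f h f c $  — expand S → f S
step 4: stack=$ S f  input=f h f c $  — match f
step 5: stack=$ S  input=h f c $  — expand S → K c
step 6: stack=$ c K  input=h f c $  — expand K → h C
step 7: stack=$ c C h  input=h f c $  — match h
step 8: stack=$ c C  input=f c $  — expand C → f
step 9: stack=$ c f  input=f c $  — match f
step 10: stack=$ c  input=c $  — match c
Accept reached after 10 steps.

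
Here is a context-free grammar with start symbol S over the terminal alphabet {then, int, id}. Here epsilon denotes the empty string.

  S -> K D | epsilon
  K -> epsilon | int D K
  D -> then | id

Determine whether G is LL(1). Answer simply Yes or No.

FIRST(S) = {epsilon, id, int, then}
FIRST(K) = {epsilon, int}
FIRST(D) = {id, then}
FOLLOW(S) = {$}
FOLLOW(K) = {id, then}
FOLLOW(D) = {$, id, int, then}
Each cell of M receives at most one production.

Yes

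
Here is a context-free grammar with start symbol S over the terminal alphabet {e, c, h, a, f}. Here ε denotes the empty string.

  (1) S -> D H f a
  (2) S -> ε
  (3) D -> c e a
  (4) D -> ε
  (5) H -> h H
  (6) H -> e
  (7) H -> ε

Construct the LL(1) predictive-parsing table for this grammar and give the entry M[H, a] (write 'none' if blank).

none

FIRST(D) = {ε, c}
FIRST(H) = {ε, e, h}
FIRST(S) = {ε, c, e, f, h}  (via D H f a)
FOLLOW(S) includes $ since S is the start symbol.
FOLLOW(H): in S->D H f a, H is followed by f a with FIRST {f}; in H->h H, the suffix after H is empty (adds nothing new). Thus FOLLOW(H) = {f}.
For H -> h H: FIRST(h H) = {h}, so it goes in M[H, t] for t ∈ {h}.
For H -> e: FIRST(e) = {e}, so it goes in M[H, t] for t ∈ {e}.
For H -> ε: FIRST(ε) = {ε}, so it goes in M[H, t] for t ∈ {}; since ε ∈ FIRST, also for every t ∈ FOLLOW(H) = {f}.
None of these place a production in M[H, a].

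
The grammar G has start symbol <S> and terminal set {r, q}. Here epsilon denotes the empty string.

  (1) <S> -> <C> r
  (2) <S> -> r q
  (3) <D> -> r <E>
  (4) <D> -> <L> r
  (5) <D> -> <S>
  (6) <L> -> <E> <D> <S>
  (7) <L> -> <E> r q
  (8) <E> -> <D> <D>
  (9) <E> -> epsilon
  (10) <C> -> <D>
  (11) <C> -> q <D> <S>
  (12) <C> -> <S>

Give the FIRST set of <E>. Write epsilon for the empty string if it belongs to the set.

FIRST(<S>): from <S>-><C> r we get {q, r}; from <S>->r q we get {r}. So FIRST(<S>) = {q, r}.
FIRST(<D>): from <D>->r <E> we get {r}; from <D>-><L> r we get {q, r}; from <D>-><S> we get {q, r}. So FIRST(<D>) = {q, r}.
FIRST(<E>): from <E>-><D> <D> we get {q, r}; from <E>->epsilon we get {epsilon}. So FIRST(<E>) = {epsilon, q, r}.
FIRST(<C>): from <C>-><D> we get {q, r}; from <C>->q <D> <S> we get {q}; from <C>-><S> we get {q, r}. So FIRST(<C>) = {q, r}.
FIRST(<L>): from <L>-><E> <D> <S> we get {q, r}; from <L>-><E> r q we get {q, r}. So FIRST(<L>) = {q, r}.

{epsilon, q, r}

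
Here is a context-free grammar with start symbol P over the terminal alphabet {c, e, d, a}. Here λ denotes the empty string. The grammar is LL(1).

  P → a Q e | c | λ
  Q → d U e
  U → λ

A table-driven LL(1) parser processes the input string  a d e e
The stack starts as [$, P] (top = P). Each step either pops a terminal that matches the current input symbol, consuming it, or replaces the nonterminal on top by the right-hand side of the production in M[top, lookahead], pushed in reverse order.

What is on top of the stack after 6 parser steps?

     Stack      Input      Action
  1  $ P        a d e e $  expand P → a Q e
  2  $ e Q a    a d e e $  match a
  3  $ e Q      d e e $    expand Q → d U e
  4  $ e e U d  d e e $    match d
  5  $ e e U    e e $      expand U → λ
  6  $ e e      e e $      match e
Stack after step 6: $ e (top = e).

e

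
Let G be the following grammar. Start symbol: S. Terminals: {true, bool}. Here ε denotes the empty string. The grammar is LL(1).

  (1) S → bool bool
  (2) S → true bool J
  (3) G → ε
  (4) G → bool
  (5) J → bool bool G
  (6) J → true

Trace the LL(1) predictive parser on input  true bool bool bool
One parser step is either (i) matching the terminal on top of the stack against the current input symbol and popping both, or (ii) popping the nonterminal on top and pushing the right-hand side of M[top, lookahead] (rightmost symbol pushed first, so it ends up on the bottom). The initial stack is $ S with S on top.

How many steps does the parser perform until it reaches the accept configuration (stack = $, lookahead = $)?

7

     Stack          Input                  Action
  1  $ S            true bool bool bool $  expand S → true bool J
  2  $ J bool true  true bool bool bool $  match true
  3  $ J bool       bool bool bool $       match bool
  4  $ J            bool bool $            expand J → bool bool G
  5  $ G bool bool  bool bool $            match bool
  6  $ G bool       bool $                 match bool
  7  $ G            $                      expand G → ε
Accept reached after 7 steps.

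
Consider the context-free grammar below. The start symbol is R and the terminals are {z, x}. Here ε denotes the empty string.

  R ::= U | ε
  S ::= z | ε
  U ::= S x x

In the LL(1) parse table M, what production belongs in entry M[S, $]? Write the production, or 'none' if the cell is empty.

FIRST(S): from S::=z we get {z}; from S::=ε we get {ε}. So FIRST(S) = {ε, z}.
FIRST(U): from U::=S x x we get {x, z}. So FIRST(U) = {x, z}.
FIRST(R): from R::=U we get {x, z}; from R::=ε we get {ε}. So FIRST(R) = {ε, x, z}.
FOLLOW(R) includes $ since R is the start symbol.
FOLLOW(S): in U::=S x x, S is followed by x x with FIRST {x}. Thus FOLLOW(S) = {x}.
For S ::= z: FIRST(z) = {z}, so it goes in M[S, t] for t ∈ {z}.
For S ::= ε: FIRST(ε) = {ε}, so it goes in M[S, t] for t ∈ {}; since ε ∈ FIRST, also for every t ∈ FOLLOW(S) = {x}.
None of these place a production in M[S, $].

none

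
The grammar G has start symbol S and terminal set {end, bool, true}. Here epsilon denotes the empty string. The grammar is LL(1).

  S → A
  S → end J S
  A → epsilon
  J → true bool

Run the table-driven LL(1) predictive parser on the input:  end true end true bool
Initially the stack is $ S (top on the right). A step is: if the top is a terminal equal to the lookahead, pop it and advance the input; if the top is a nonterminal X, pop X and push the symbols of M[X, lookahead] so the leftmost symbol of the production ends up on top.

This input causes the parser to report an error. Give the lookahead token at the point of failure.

step 1: stack=$ S  input=end true end true bool $  — expand S → end J S
step 2: stack=$ S J end  input=end true end true bool $  — match end
step 3: stack=$ S J  input=true end true bool $  — expand J → true bool
step 4: stack=$ S bool true  input=true end true bool $  — match true
step 5: stack=$ S bool  input=end true bool $  — error: top is terminal bool but lookahead is end

end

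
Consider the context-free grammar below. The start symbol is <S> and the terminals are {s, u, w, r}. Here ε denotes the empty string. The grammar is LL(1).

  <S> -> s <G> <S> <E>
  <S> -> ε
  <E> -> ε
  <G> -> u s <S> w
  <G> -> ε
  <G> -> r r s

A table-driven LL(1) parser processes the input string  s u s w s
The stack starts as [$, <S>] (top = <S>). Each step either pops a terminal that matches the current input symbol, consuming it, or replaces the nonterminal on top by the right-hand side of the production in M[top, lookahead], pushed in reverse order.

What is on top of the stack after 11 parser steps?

<E>

      Stack                Input        Action
   1  $ <S>                s u s w s $  expand <S> -> s <G> <S> <E>
   2  $ <E> <S> <G> s      s u s w s $  match s
   3  $ <E> <S> <G>        u s w s $    expand <G> -> u s <S> w
   4  $ <E> <S> w <S> s u  u s w s $    match u
   5  $ <E> <S> w <S> s    s w s $      match s
   6  $ <E> <S> w <S>      w s $        expand <S> -> ε
   7  $ <E> <S> w          w s $        match w
   8  $ <E> <S>            s $          expand <S> -> s <G> <S> <E>
   9  $ <E> <E> <S> <G> s  s $          match s
  10  $ <E> <E> <S> <G>    $            expand <G> -> ε
  11  $ <E> <E> <S>        $            expand <S> -> ε
Stack after step 11: $ <E> <E> (top = <E>).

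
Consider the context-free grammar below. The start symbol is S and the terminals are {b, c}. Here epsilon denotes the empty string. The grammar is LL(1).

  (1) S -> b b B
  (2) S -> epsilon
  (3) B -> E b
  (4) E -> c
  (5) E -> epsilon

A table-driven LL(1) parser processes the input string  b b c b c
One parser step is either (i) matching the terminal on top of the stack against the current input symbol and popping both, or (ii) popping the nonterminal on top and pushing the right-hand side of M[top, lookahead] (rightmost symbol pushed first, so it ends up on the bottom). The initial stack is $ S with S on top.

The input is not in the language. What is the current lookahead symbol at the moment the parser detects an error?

c

step 1: stack=$ S  input=b b c b c $  — expand S -> b b B
step 2: stack=$ B b b  input=b b c b c $  — match b
step 3: stack=$ B b  input=b c b c $  — match b
step 4: stack=$ B  input=c b c $  — expand B -> E b
step 5: stack=$ b E  input=c b c $  — expand E -> c
step 6: stack=$ b c  input=c b c $  — match c
step 7: stack=$ b  input=b c $  — match b
step 8: stack=$  input=c $  — error: stack empty but input remains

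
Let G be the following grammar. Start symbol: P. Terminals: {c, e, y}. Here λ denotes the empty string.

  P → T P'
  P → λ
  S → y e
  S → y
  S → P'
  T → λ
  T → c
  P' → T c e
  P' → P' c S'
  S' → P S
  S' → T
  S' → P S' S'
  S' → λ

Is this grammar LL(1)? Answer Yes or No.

FIRST(P) = {λ, c}
FIRST(S) = {c, y}
FIRST(T) = {λ, c}
FIRST(P') = {c}
FIRST(S') = {λ, c, y}
FOLLOW(P) = {$, c, y}
FOLLOW(S) = {$, c, y}
FOLLOW(T) = {$, c, y}
FOLLOW(P') = {$, c, y}
FOLLOW(S') = {$, c, y}
Cell M[P, c] receives both P → T P' and P → λ — the grammar is not LL(1).

No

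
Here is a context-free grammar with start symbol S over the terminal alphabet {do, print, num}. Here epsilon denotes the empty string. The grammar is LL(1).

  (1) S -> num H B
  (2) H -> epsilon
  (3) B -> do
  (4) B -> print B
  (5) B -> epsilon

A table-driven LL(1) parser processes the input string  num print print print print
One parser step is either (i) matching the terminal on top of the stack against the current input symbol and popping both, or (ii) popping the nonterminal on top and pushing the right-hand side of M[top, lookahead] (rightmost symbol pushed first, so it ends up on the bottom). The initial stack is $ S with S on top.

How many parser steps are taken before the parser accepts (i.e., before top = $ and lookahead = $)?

12

      Stack      Input                          Action
   1  $ S        num print print print print $  expand S -> num H B
   2  $ B H num  num print print print print $  match num
   3  $ B H      print print print print $      expand H -> epsilon
   4  $ B        print print print print $      expand B -> print B
   5  $ B print  print print print print $      match print
   6  $ B        print print print $            expand B -> print B
   7  $ B print  print print print $            match print
   8  $ B        print print $                  expand B -> print B
   9  $ B print  print print $                  match print
  10  $ B        print $                        expand B -> print B
  11  $ B print  print $                        match print
  12  $ B        $                              expand B -> epsilon
Accept reached after 12 steps.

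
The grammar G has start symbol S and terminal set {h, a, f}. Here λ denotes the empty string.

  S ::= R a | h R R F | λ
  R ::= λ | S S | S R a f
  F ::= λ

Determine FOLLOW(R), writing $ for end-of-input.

FIRST(F): from F::=λ we get {λ}. So FIRST(F) = {λ}.
FIRST(S): from S::=R a we get {a, h}; from S::=h R R F we get {h}; from S::=λ we get {λ}. So FIRST(S) = {λ, a, h}.
FIRST(R): from R::=λ we get {λ}; from R::=S S we get {λ, a, h}; from R::=S R a f we get {a, h}. So FIRST(R) = {λ, a, h}.
FOLLOW(S) includes $ since S is the start symbol.
FOLLOW(S): in R::=S S (occurrence 1), S is followed by S with FIRST {λ, a, h}; in R::=S S (occurrence 1), the suffix after S is nullable, so FOLLOW(S) ⊇ FOLLOW(R) = {$, a, h}; in R::=S S (occurrence 2), the suffix after S is empty, so FOLLOW(S) ⊇ FOLLOW(R) = {$, a, h}; in R::=S R a f, S is followed by R a f with FIRST {a, h}. Thus FOLLOW(S) = {$, a, h}.
FOLLOW(R): in S::=R a, R is followed by a with FIRST {a}; in S::=h R R F (occurrence 1), R is followed by R F with FIRST {λ, a, h}; in S::=h R R F (occurrence 1), the suffix after R is nullable, so FOLLOW(R) ⊇ FOLLOW(S) = {$, a, h}; in S::=h R R F (occurrence 2), R is followed by F with FIRST {λ}; in S::=h R R F (occurrence 2), the suffix after R is nullable, so FOLLOW(R) ⊇ FOLLOW(S) = {$, a, h}; in R::=S R a f, R is followed by a f with FIRST {a}. Thus FOLLOW(R) = {$, a, h}.
FOLLOW(F): in S::=h R R F, the suffix after F is empty, so FOLLOW(F) ⊇ FOLLOW(S) = {$, a, h}. Thus FOLLOW(F) = {$, a, h}.

{$, a, h}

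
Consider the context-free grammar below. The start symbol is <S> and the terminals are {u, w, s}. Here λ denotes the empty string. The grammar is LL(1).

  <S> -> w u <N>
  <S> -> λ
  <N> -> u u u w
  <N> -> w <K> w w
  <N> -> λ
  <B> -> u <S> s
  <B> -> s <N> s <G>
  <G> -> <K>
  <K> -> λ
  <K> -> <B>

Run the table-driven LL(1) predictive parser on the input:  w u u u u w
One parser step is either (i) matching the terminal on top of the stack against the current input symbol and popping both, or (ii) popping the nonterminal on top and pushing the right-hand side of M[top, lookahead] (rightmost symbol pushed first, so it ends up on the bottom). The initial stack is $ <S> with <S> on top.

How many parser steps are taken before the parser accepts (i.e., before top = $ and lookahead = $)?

     Stack      Input          Action
  1  $ <S>      w u u u u w $  expand <S> -> w u <N>
  2  $ <N> u w  w u u u u w $  match w
  3  $ <N> u    u u u u w $    match u
  4  $ <N>      u u u w $      expand <N> -> u u u w
  5  $ w u u u  u u u w $      match u
  6  $ w u u    u u w $        match u
  7  $ w u      u w $          match u
  8  $ w        w $            match w
Accept reached after 8 steps.

8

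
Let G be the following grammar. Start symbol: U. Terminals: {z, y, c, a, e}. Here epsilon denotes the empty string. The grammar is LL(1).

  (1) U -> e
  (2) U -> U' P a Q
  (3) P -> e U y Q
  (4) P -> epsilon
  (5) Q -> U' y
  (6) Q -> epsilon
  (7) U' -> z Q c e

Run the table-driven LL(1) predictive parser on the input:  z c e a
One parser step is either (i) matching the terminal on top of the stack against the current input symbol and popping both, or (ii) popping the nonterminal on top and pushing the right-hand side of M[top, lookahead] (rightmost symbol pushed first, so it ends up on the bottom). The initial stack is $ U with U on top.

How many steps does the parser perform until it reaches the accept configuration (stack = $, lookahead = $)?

step 1: stack=$ U  input=z c e a $  — expand U -> U' P a Q
step 2: stack=$ Q a P U'  input=z c e a $  — expand U' -> z Q c e
step 3: stack=$ Q a P e c Q z  input=z c e a $  — match z
step 4: stack=$ Q a P e c Q  input=c e a $  — expand Q -> epsilon
step 5: stack=$ Q a P e c  input=c e a $  — match c
step 6: stack=$ Q a P e  input=e a $  — match e
step 7: stack=$ Q a P  input=a $  — expand P -> epsilon
step 8: stack=$ Q a  input=a $  — match a
step 9: stack=$ Q  input=$  — expand Q -> epsilon
Accept reached after 9 steps.

9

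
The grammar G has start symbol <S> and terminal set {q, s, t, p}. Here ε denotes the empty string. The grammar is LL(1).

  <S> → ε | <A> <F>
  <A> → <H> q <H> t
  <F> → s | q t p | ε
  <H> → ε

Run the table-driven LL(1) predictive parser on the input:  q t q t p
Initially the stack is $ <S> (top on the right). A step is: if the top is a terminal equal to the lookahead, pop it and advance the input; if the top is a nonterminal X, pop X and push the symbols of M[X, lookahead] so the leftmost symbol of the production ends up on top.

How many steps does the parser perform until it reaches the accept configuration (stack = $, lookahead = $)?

step 1: stack=$ <S>  input=q t q t p $  — expand <S> → <A> <F>
step 2: stack=$ <F> <A>  input=q t q t p $  — expand <A> → <H> q <H> t
step 3: stack=$ <F> t <H> q <H>  input=q t q t p $  — expand <H> → ε
step 4: stack=$ <F> t <H> q  input=q t q t p $  — match q
step 5: stack=$ <F> t <H>  input=t q t p $  — expand <H> → ε
step 6: stack=$ <F> t  input=t q t p $  — match t
step 7: stack=$ <F>  input=q t p $  — expand <F> → q t p
step 8: stack=$ p t q  input=q t p $  — match q
step 9: stack=$ p t  input=t p $  — match t
step 10: stack=$ p  input=p $  — match p
Accept reached after 10 steps.

10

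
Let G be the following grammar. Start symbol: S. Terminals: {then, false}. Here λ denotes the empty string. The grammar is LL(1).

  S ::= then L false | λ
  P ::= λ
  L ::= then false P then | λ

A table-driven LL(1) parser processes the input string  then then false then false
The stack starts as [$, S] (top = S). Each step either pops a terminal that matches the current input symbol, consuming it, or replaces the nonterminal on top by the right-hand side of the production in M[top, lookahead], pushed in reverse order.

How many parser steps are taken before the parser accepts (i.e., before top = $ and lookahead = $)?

     Stack                      Input                         Action
  1  $ S                        then then false then false $  expand S ::= then L false
  2  $ false L then             then then false then false $  match then
  3  $ false L                  then false then false $       expand L ::= then false P then
  4  $ false then P false then  then false then false $       match then
  5  $ false then P false       false then false $            match false
  6  $ false then P             then false $                  expand P ::= λ
  7  $ false then               then false $                  match then
  8  $ false                    false $                       match false
Accept reached after 8 steps.

8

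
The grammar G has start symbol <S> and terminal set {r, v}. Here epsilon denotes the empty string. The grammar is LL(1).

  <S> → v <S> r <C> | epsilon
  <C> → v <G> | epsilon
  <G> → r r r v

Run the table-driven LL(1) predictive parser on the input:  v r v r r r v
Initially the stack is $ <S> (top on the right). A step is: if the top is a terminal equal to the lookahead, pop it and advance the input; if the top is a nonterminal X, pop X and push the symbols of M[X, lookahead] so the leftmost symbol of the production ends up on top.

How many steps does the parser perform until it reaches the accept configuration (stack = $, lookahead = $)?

      Stack          Input            Action
   1  $ <S>          v r v r r r v $  expand <S> → v <S> r <C>
   2  $ <C> r <S> v  v r v r r r v $  match v
   3  $ <C> r <S>    r v r r r v $    expand <S> → epsilon
   4  $ <C> r        r v r r r v $    match r
   5  $ <C>          v r r r v $      expand <C> → v <G>
   6  $ <G> v        v r r r v $      match v
   7  $ <G>          r r r v $        expand <G> → r r r v
   8  $ v r r r      r r r v $        match r
   9  $ v r r        r r v $          match r
  10  $ v r          r v $            match r
  11  $ v            v $              match v
Accept reached after 11 steps.

11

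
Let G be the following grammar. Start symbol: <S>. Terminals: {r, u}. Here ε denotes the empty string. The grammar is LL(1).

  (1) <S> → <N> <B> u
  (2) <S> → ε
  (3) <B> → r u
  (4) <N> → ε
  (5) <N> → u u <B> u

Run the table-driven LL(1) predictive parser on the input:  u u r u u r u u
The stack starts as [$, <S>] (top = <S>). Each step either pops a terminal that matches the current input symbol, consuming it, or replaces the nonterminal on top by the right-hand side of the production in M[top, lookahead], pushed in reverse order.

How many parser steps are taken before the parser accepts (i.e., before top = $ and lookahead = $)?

12

      Stack              Input              Action
   1  $ <S>              u u r u u r u u $  expand <S> → <N> <B> u
   2  $ u <B> <N>        u u r u u r u u $  expand <N> → u u <B> u
   3  $ u <B> u <B> u u  u u r u u r u u $  match u
   4  $ u <B> u <B> u    u r u u r u u $    match u
   5  $ u <B> u <B>      r u u r u u $      expand <B> → r u
   6  $ u <B> u u r      r u u r u u $      match r
   7  $ u <B> u u        u u r u u $        match u
   8  $ u <B> u          u r u u $          match u
   9  $ u <B>            r u u $            expand <B> → r u
  10  $ u u r            r u u $            match r
  11  $ u u              u u $              match u
  12  $ u                u $                match u
Accept reached after 12 steps.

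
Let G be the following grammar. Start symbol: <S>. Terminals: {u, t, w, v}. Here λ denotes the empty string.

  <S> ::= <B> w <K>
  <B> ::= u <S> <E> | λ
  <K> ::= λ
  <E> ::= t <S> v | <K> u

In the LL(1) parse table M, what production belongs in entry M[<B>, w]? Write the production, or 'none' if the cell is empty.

FIRST(<B>) = {λ, u}
FIRST(<K>) = {λ}
FIRST(<S>) = {u, w}  (via <B> w <K>)
FIRST(<E>) = {t, u}  (via <K> u)
FOLLOW(<S>) includes $ since <S> is the start symbol.
FOLLOW(<B>): in <S>::=<B> w <K>, <B> is followed by w <K> with FIRST {w}. Thus FOLLOW(<B>) = {w}.
For <B> ::= u <S> <E>: FIRST(u <S> <E>) = {u}, so it goes in M[<B>, t] for t ∈ {u}.
For <B> ::= λ: FIRST(λ) = {λ}, so it goes in M[<B>, t] for t ∈ {}; since λ ∈ FIRST, also for every t ∈ FOLLOW(<B>) = {w}.

<B> ::= λ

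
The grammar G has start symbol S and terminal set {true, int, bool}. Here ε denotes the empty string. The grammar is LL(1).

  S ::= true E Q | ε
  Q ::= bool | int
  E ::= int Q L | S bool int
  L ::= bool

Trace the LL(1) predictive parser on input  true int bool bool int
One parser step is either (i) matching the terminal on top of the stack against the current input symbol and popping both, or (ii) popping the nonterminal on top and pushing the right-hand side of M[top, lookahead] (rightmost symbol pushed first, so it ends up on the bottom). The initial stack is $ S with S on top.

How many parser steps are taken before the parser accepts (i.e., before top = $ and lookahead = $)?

step 1: stack=$ S  input=true int bool bool int $  — expand S ::= true E Q
step 2: stack=$ Q E true  input=true int bool bool int $  — match true
step 3: stack=$ Q E  input=int bool bool int $  — expand E ::= int Q L
step 4: stack=$ Q L Q int  input=int bool bool int $  — match int
step 5: stack=$ Q L Q  input=bool bool int $  — expand Q ::= bool
step 6: stack=$ Q L bool  input=bool bool int $  — match bool
step 7: stack=$ Q L  input=bool int $  — expand L ::= bool
step 8: stack=$ Q bool  input=bool int $  — match bool
step 9: stack=$ Q  input=int $  — expand Q ::= int
step 10: stack=$ int  input=int $  — match int
Accept reached after 10 steps.

10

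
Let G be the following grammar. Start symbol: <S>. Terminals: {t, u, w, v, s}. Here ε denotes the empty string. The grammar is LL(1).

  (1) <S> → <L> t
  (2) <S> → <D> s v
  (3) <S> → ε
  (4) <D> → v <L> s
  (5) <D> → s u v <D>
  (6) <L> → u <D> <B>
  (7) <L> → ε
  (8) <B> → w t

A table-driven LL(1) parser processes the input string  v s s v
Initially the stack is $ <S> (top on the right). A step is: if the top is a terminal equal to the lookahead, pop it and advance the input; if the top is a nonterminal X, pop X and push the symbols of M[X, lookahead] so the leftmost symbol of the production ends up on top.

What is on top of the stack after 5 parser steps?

step 1: stack=$ <S>  input=v s s v $  — expand <S> → <D> s v
step 2: stack=$ v s <D>  input=v s s v $  — expand <D> → v <L> s
step 3: stack=$ v s s <L> v  input=v s s v $  — match v
step 4: stack=$ v s s <L>  input=s s v $  — expand <L> → ε
step 5: stack=$ v s s  input=s s v $  — match s
Stack after step 5: $ v s (top = s).

s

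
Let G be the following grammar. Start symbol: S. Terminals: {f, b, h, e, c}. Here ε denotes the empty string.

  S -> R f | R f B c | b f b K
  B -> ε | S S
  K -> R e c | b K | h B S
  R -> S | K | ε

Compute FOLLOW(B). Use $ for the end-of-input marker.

FIRST(S) = {b, e, f, h}  (via R f, R f B c)
FIRST(B) = {ε, b, e, f, h}  (via S S)
FIRST(K) = {b, e, f, h}  (via R e c)
FIRST(R) = {ε, b, e, f, h}  (via S, K)
FOLLOW(S) includes $ since S is the start symbol.
FOLLOW(B): in S->R f B c, B is followed by c with FIRST {c}; in K->h B S, B is followed by S with FIRST {b, e, f, h}. Thus FOLLOW(B) = {b, c, e, f, h}.
FOLLOW(R): in S->R f, R is followed by f with FIRST {f}; in S->R f B c, R is followed by f B c with FIRST {f}; in K->R e c, R is followed by e c with FIRST {e}. Thus FOLLOW(R) = {e, f}.
FOLLOW(S): in B->S S (occurrence 1), S is followed by S with FIRST {b, e, f, h}; in B->S S (occurrence 2), the suffix after S is empty, so FOLLOW(S) ⊇ FOLLOW(B) = {b, c, e, f, h}; in K->h B S, the suffix after S is empty, so FOLLOW(S) ⊇ FOLLOW(K) = {$, b, c, e, f, h}; in R->S, the suffix after S is empty, so FOLLOW(S) ⊇ FOLLOW(R) = {e, f}. Thus FOLLOW(S) = {$, b, c, e, f, h}.
FOLLOW(K): in S->b f b K, the suffix after K is empty, so FOLLOW(K) ⊇ FOLLOW(S) = {$, b, c, e, f, h}; in K->b K, the suffix after K is empty (adds nothing new); in R->K, the suffix after K is empty, so FOLLOW(K) ⊇ FOLLOW(R) = {e, f}. Thus FOLLOW(K) = {$, b, c, e, f, h}.

{b, c, e, f, h}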